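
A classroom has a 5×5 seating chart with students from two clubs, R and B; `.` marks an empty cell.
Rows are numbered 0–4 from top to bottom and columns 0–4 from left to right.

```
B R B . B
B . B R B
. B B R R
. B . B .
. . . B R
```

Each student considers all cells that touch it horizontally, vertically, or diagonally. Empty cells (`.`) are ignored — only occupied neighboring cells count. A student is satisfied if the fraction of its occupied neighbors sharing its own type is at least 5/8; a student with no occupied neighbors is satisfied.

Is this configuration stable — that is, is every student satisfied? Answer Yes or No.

(0,0)B 1/2 ✗
(0,1)R 0/4 ✗
(0,2)B 1/3 ✗
(0,4)B 1/2 ✗
(1,0)B 2/3 ✓
(1,2)B 3/6 ✗
(1,3)R 2/7 ✗
(1,4)B 1/4 ✗
(2,1)B 4/4 ✓
(2,2)B 4/6 ✓
(2,3)R 2/6 ✗
(2,4)R 2/4 ✗
(3,1)B 2/2 ✓
(3,3)B 2/5 ✗
(4,3)B 1/2 ✗
(4,4)R 0/2 ✗
For instance (0,0) has only 1/2 same-type neighbors, below 5/8.

No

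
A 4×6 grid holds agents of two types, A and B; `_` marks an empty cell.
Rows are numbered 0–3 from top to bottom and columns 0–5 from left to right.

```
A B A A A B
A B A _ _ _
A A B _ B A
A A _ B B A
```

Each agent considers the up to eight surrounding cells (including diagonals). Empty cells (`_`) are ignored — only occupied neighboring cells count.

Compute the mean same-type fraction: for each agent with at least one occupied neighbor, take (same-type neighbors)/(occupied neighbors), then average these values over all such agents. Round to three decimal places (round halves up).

0.538

(0,0)A 1/3
(0,1)B 1/5
(0,2)A 2/4
(0,3)A 3/3
(0,4)A 1/2
(0,5)B 0/1
(1,0)A 3/5
(1,1)B 2/8
(1,2)A 3/6
(2,0)A 4/5
(2,1)A 5/7
(2,2)B 2/5
(2,4)B 2/4
(2,5)A 1/3
(3,0)A 3/3
(3,1)A 3/4
(3,3)B 3/3
(3,4)B 2/4
(3,5)A 1/3
Sum over 19 agents: 1/3 + 1/5 + 2/4 + 3/3 + 1/2 + 0/1 + 3/5 + 2/8 + 3/6 + 4/5 + 5/7 + 2/5 + 2/4 + 1/3 + 3/3 + 3/4 + 3/3 + 2/4 + 1/3 = 143/14; mean = 143/14 ÷ 19 = 143/266 = 0.537593… → 0.538.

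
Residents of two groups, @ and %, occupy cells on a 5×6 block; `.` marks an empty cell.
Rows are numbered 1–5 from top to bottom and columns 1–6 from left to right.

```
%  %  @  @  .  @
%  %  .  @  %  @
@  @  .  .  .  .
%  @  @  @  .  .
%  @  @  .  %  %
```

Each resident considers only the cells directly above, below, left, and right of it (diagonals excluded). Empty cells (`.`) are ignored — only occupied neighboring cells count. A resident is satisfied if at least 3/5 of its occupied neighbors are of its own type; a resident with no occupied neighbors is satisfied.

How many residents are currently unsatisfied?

(1,1)% 2/2 ok
(1,2)% 2/3 ok
(1,3)@ 1/2 unhappy
(1,4)@ 2/2 ok
(1,6)@ 1/1 ok
(2,1)% 2/3 ok
(2,2)% 2/3 ok
(2,4)@ 1/2 unhappy
(2,5)% 0/2 unhappy
(2,6)@ 1/2 unhappy
(3,1)@ 1/3 unhappy
(3,2)@ 2/3 ok
(4,1)% 1/3 unhappy
(4,2)@ 3/4 ok
(4,3)@ 3/3 ok
(4,4)@ 1/1 ok
(5,1)% 1/2 unhappy
(5,2)@ 2/3 ok
(5,3)@ 2/2 ok
(5,5)% 1/1 ok
(5,6)% 1/1 ok
Unsatisfied: (1,3), (2,4), (2,5), (2,6), (3,1), (4,1), (5,1) — 7 in total.

7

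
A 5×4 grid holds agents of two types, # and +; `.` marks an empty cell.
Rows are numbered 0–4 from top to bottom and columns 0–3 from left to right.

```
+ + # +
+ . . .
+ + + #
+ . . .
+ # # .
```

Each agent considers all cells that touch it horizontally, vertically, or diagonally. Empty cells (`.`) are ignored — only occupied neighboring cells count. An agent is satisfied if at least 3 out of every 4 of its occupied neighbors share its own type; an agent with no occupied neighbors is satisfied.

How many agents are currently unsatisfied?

(0,0)+ 2/2 ok
(0,1)+ 2/3 unhappy
(0,2)# 0/2 unhappy
(0,3)+ 0/1 unhappy
(1,0)+ 4/4 ok
(2,0)+ 3/3 ok
(2,1)+ 4/4 ok
(2,2)+ 1/2 unhappy
(2,3)# 0/1 unhappy
(3,0)+ 3/4 ok
(4,0)+ 1/2 unhappy
(4,1)# 1/3 unhappy
(4,2)# 1/1 ok
Unsatisfied: (0,1), (0,2), (0,3), (2,2), (2,3), (4,0), (4,1) — 7 in total.

7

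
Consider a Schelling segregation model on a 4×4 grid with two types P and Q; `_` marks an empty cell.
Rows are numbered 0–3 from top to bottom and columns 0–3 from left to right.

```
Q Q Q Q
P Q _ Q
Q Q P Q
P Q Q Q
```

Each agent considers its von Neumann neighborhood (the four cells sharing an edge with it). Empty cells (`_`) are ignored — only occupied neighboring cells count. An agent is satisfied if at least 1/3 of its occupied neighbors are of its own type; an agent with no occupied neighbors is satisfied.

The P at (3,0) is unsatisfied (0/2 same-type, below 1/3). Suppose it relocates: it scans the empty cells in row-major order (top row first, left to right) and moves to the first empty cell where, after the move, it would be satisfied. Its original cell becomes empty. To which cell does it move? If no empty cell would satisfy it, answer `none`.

none

Vacating (3,0). Empty cells in order:
  (1,2): 1/4 same-type → still unsatisfied.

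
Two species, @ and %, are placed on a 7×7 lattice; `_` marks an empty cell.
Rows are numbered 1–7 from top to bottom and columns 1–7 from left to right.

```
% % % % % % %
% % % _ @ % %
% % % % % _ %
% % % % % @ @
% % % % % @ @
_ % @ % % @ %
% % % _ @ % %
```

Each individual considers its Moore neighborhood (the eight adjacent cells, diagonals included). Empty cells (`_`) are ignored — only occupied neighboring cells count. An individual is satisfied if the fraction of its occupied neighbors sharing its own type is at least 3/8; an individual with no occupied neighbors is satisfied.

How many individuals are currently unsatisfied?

Row 1: (1,1)% 3/3 ✓ · (1,2)% 5/5 ✓ · (1,3)% 4/4 ✓ · (1,4)% 3/4 ✓ · (1,5)% 3/4 ✓ · (1,6)% 4/5 ✓ · (1,7)% 3/3 ✓
Row 2: (2,1)% 5/5 ✓ · (2,2)% 8/8 ✓ · (2,3)% 7/7 ✓ · (2,5)@ 0/6 ✗ · (2,6)% 6/7 ✓ · (2,7)% 4/4 ✓
Row 3: (3,1)% 5/5 ✓ · (3,2)% 8/8 ✓ · (3,3)% 7/7 ✓ · (3,4)% 6/7 ✓ · (3,5)% 4/6 ✓ · (3,7)% 2/4 ✓
Row 4: (4,1)% 5/5 ✓ · (4,2)% 8/8 ✓ · (4,3)% 8/8 ✓ · (4,4)% 8/8 ✓ · (4,5)% 5/7 ✓ · (4,6)@ 3/7 ✓ · (4,7)@ 3/4 ✓
Row 5: (5,1)% 4/4 ✓ · (5,2)% 6/7 ✓ · (5,3)% 7/8 ✓ · (5,4)% 7/8 ✓ · (5,5)% 5/8 ✓ · (5,6)@ 4/8 ✓ · (5,7)@ 4/5 ✓
Row 6: (6,2)% 6/7 ✓ · (6,3)@ 0/7 ✗ · (6,4)% 5/7 ✓ · (6,5)% 4/7 ✓ · (6,6)@ 3/8 ✓ · (6,7)% 2/5 ✓
Row 7: (7,1)% 2/2 ✓ · (7,2)% 3/4 ✓ · (7,3)% 3/4 ✓ · (7,5)@ 1/4 ✗ · (7,6)% 3/5 ✓ · (7,7)% 2/3 ✓
Unsatisfied: (2,5), (6,3), (7,5) — 3 in total.

3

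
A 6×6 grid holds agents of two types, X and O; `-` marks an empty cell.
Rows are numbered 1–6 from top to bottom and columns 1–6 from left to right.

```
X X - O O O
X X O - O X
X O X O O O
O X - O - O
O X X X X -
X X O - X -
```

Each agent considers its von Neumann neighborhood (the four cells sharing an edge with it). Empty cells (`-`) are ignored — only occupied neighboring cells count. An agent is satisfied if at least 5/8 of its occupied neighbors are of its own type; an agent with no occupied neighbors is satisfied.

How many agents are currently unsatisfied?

13

(1,1)X 2/2 satisfied
(1,2)X 2/2 satisfied
(1,4)O 1/1 satisfied
(1,5)O 3/3 satisfied
(1,6)O 1/2 not
(2,1)X 3/3 satisfied
(2,2)X 2/4 not
(2,3)O 0/2 not
(2,5)O 2/3 satisfied
(2,6)X 0/3 not
(3,1)X 1/3 not
(3,2)O 0/4 not
(3,3)X 0/3 not
(3,4)O 2/3 satisfied
(3,5)O 3/3 satisfied
(3,6)O 2/3 satisfied
(4,1)O 1/3 not
(4,2)X 1/3 not
(4,4)O 1/2 not
(4,6)O 1/1 satisfied
(5,1)O 1/3 not
(5,2)X 3/4 satisfied
(5,3)X 2/3 satisfied
(5,4)X 2/3 satisfied
(5,5)X 2/2 satisfied
(6,1)X 1/2 not
(6,2)X 2/3 satisfied
(6,3)O 0/2 not
(6,5)X 1/1 satisfied
Unsatisfied: (1,6), (2,2), (2,3), (2,6), (3,1), (3,2), (3,3), (4,1), (4,2), (4,4), (5,1), (6,1), (6,3) — 13 in total.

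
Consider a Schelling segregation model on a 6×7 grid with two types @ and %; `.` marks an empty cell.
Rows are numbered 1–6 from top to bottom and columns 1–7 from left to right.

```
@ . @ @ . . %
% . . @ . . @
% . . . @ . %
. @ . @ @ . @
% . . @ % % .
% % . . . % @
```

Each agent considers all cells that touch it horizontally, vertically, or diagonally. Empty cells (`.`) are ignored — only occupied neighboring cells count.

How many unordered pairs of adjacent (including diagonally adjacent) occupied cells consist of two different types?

13

Scan each occupied cell's neighbors to the right and below (and the two forward diagonals) so each pair is counted once.
From row 1: 2 unlike of 5 pairs (running 2/5).
From row 2: 1 unlike of 3 pairs (running 3/8).
From row 3: 2 unlike of 4 pairs (running 5/12).
From row 4: 5 unlike of 8 pairs (running 10/20).
From row 5: 2 unlike of 7 pairs (running 12/27).
From row 6: 1 unlike of 2 pairs (running 13/29).
Total adjacent occupied pairs: 29; unlike-type pairs: 13.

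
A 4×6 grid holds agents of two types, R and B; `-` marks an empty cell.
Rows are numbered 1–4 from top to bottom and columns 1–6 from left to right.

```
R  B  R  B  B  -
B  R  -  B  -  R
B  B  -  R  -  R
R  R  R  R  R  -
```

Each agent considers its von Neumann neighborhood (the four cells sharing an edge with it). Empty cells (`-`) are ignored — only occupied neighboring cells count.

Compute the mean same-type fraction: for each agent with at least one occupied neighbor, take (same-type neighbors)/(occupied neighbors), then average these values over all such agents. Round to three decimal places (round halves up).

0.565

Row 1: (1,1)R 0/2 · (1,2)B 0/3 · (1,3)R 0/2 · (1,4)B 2/3 · (1,5)B 1/1
Row 2: (2,1)B 1/3 · (2,2)R 0/3 · (2,4)B 1/2 · (2,6)R 1/1
Row 3: (3,1)B 2/3 · (3,2)B 1/3 · (3,4)R 1/2 · (3,6)R 1/1
Row 4: (4,1)R 1/2 · (4,2)R 2/3 · (4,3)R 2/2 · (4,4)R 3/3 · (4,5)R 1/1
Sum over 18 agents: 0/2 + 0/3 + 0/2 + 2/3 + 1/1 + 1/3 + 0/3 + 1/2 + 1/1 + 2/3 + 1/3 + 1/2 + 1/1 + 1/2 + 2/3 + 2/2 + 3/3 + 1/1 = 61/6; mean = 61/6 ÷ 18 = 61/108 = 0.564814… → 0.565.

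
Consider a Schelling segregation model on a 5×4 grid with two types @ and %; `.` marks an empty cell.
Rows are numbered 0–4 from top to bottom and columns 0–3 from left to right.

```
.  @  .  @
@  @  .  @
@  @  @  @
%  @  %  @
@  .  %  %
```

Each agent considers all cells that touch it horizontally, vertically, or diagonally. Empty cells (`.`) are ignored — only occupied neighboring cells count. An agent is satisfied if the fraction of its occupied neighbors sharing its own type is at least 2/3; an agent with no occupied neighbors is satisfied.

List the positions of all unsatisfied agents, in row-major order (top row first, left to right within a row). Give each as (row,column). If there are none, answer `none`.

(3,0), (3,1), (3,2), (3,3), (4,0), (4,2)

(0,1)@ 2/2 satisfied
(0,3)@ 1/1 satisfied
(1,0)@ 4/4 satisfied
(1,1)@ 5/5 satisfied
(1,3)@ 3/3 satisfied
(2,0)@ 4/5 satisfied
(2,1)@ 5/7 satisfied
(2,2)@ 6/7 satisfied
(2,3)@ 3/4 satisfied
(3,0)% 0/4 not
(3,1)@ 4/7 not
(3,2)% 2/7 not
(3,3)@ 2/5 not
(4,0)@ 1/2 not
(4,2)% 2/4 not
(4,3)% 2/3 satisfied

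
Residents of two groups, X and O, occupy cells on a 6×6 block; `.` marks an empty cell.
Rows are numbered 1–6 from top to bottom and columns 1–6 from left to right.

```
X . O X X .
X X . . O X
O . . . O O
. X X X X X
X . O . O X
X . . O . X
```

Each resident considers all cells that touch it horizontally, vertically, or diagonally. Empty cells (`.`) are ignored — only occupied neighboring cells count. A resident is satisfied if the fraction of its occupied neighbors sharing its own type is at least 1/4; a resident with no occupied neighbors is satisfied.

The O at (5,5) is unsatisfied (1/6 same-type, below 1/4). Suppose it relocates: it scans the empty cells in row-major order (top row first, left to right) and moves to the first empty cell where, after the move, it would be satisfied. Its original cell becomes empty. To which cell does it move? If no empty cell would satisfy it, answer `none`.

Vacating (5,5). Empty cells in order:
  (1,2): 1/4 same-type → satisfied — stop here.

(1,2)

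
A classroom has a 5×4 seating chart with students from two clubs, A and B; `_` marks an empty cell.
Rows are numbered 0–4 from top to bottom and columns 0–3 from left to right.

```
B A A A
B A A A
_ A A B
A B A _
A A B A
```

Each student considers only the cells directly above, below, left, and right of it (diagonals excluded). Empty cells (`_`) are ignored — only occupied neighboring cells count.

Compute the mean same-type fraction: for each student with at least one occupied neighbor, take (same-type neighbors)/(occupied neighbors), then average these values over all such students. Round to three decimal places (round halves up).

(0,0)B 1/2
(0,1)A 2/3
(0,2)A 3/3
(0,3)A 2/2
(1,0)B 1/2
(1,1)A 3/4
(1,2)A 4/4
(1,3)A 2/3
(2,1)A 2/3
(2,2)A 3/4
(2,3)B 0/2
(3,0)A 1/2
(3,1)B 0/4
(3,2)A 1/3
(4,0)A 2/2
(4,1)A 1/3
(4,2)B 0/3
(4,3)A 0/1
Sum over 18 students: 1/2 + 2/3 + 3/3 + 2/2 + 1/2 + 3/4 + 4/4 + 2/3 + 2/3 + 3/4 + 0/2 + 1/2 + 0/4 + 1/3 + 2/2 + 1/3 + 0/3 + 0/1 = 29/3; mean = 29/3 ÷ 18 = 29/54 = 0.537037… → 0.537.

0.537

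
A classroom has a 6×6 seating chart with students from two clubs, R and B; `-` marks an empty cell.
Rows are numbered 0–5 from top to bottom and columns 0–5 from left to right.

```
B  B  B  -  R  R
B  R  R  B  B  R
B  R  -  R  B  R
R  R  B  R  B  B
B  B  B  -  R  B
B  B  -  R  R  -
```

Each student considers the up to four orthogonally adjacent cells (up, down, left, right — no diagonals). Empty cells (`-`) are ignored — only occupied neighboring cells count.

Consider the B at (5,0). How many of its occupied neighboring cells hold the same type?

Occupied neighbors of (5,0): (4,0)=B, (5,1)=B.
Same type (B): 2 of 2.

2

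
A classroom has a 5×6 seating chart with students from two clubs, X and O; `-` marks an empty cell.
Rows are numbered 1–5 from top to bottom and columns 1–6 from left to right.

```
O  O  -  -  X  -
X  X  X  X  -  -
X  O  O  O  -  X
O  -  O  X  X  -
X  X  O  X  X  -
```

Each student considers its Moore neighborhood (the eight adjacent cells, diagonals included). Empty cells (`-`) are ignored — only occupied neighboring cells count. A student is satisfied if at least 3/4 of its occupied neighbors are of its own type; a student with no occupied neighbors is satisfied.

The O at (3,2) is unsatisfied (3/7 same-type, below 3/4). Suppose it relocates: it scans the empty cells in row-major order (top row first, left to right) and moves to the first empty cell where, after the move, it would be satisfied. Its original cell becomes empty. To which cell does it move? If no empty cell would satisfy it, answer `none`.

none

Vacating (3,2). Empty cells in order:
  (1,3): 1/4 same-type → still unsatisfied.
  (1,4): 0/3 same-type → still unsatisfied.
  (1,6): 0/1 same-type → still unsatisfied.
  (2,5): 1/4 same-type → still unsatisfied.
  (2,6): 0/2 same-type → still unsatisfied.
  (3,5): 1/5 same-type → still unsatisfied.
  (4,2): 4/7 same-type → still unsatisfied.
  (4,6): 0/3 same-type → still unsatisfied.
  (5,6): 0/2 same-type → still unsatisfied.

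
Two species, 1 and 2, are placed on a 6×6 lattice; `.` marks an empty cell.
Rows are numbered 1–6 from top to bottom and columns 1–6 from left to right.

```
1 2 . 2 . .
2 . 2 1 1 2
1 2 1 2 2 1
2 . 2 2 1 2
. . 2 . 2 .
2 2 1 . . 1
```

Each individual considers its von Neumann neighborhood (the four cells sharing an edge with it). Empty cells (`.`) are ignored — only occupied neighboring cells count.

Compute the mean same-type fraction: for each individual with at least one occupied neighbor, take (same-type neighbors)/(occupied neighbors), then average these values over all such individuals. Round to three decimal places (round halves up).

0.194

Row 1: (1,1)1 0/2 · (1,2)2 0/1 · (1,4)2 0/1
Row 2: (2,1)2 0/2 · (2,3)2 0/2 · (2,4)1 1/4 · (2,5)1 1/3 · (2,6)2 0/2
Row 3: (3,1)1 0/3 · (3,2)2 0/2 · (3,3)1 0/4 · (3,4)2 2/4 · (3,5)2 1/4 · (3,6)1 0/3
Row 4: (4,1)2 0/1 · (4,3)2 2/3 · (4,4)2 2/3 · (4,5)1 0/4 · (4,6)2 0/2
Row 5: (5,3)2 1/2 · (5,5)2 0/1
Row 6: (6,1)2 1/1 · (6,2)2 1/2 · (6,3)1 0/2 · (6,6)1 — no occupied neighbors
Sum over 24 individuals: 0/2 + 0/1 + 0/1 + 0/2 + 0/2 + 1/4 + 1/3 + 0/2 + 0/3 + 0/2 + 0/4 + 2/4 + 1/4 + 0/3 + 0/1 + 2/3 + 2/3 + 0/4 + 0/2 + 1/2 + 0/1 + 1/1 + 1/2 + 0/2 = 14/3; mean = 14/3 ÷ 24 = 7/36 = 0.194444… → 0.194.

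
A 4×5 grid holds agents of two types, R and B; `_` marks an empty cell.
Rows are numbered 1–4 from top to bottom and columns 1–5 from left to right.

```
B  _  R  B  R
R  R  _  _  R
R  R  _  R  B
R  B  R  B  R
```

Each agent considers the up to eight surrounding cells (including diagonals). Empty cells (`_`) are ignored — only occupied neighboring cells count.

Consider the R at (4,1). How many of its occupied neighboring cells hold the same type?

2

Occupied neighbors of (4,1): (3,1)=R, (3,2)=R, (4,2)=B.
Same type (R): 2 of 3.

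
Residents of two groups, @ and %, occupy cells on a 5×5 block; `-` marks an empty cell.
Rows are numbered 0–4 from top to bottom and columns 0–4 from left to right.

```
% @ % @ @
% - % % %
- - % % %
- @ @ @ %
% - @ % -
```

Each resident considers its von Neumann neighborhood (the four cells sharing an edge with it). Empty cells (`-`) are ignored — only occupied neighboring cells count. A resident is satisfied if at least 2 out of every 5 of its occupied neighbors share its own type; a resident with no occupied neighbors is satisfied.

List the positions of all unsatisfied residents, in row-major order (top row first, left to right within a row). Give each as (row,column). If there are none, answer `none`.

(0,0)% 1/2 satisfied
(0,1)@ 0/2 not
(0,2)% 1/3 not
(0,3)@ 1/3 not
(0,4)@ 1/2 satisfied
(1,0)% 1/1 satisfied
(1,2)% 3/3 satisfied
(1,3)% 3/4 satisfied
(1,4)% 2/3 satisfied
(2,2)% 2/3 satisfied
(2,3)% 3/4 satisfied
(2,4)% 3/3 satisfied
(3,1)@ 1/1 satisfied
(3,2)@ 3/4 satisfied
(3,3)@ 1/4 not
(3,4)% 1/2 satisfied
(4,0)% 0/0 satisfied
(4,2)@ 1/2 satisfied
(4,3)% 0/2 not

(0,1), (0,2), (0,3), (3,3), (4,3)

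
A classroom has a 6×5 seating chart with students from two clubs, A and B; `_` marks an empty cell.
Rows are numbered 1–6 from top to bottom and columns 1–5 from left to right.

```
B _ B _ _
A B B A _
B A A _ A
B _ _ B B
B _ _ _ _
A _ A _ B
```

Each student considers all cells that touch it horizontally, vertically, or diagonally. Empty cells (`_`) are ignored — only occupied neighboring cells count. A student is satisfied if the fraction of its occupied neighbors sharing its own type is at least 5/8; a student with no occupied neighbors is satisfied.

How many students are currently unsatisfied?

(1,1)B 1/2 unhappy
(1,3)B 2/3 ok
(2,1)A 1/4 unhappy
(2,2)B 4/7 unhappy
(2,3)B 2/5 unhappy
(2,4)A 2/4 unhappy
(3,1)B 2/4 unhappy
(3,2)A 2/6 unhappy
(3,3)A 2/5 unhappy
(3,5)A 1/3 unhappy
(4,1)B 2/3 ok
(4,4)B 1/3 unhappy
(4,5)B 1/2 unhappy
(5,1)B 1/2 unhappy
(6,1)A 0/1 unhappy
(6,3)A 0/0 ok
(6,5)B 0/0 ok
Unsatisfied: (1,1), (2,1), (2,2), (2,3), (2,4), (3,1), (3,2), (3,3), (3,5), (4,4), (4,5), (5,1), (6,1) — 13 in total.

13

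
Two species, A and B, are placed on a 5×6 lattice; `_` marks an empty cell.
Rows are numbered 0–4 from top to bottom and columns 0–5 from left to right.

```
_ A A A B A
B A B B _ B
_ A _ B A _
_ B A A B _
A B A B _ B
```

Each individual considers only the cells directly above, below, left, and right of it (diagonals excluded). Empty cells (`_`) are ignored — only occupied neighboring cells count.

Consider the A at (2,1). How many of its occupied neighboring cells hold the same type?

1

Occupied neighbors of (2,1): (1,1)=A, (3,1)=B.
Same type (A): 1 of 2.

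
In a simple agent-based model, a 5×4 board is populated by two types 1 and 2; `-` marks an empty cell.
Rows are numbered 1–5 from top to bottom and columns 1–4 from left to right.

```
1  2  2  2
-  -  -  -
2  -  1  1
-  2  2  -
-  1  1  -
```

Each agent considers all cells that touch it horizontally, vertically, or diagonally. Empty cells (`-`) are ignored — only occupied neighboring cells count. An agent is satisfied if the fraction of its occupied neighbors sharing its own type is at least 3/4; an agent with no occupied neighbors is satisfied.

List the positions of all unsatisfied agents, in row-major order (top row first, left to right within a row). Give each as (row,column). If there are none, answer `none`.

(1,1), (1,2), (3,3), (3,4), (4,2), (4,3), (5,2), (5,3)

Row 1: (1,1)1 0/1 unhappy · (1,2)2 1/2 unhappy · (1,3)2 2/2 ok · (1,4)2 1/1 ok
Row 3: (3,1)2 1/1 ok · (3,3)1 1/3 unhappy · (3,4)1 1/2 unhappy
Row 4: (4,2)2 2/5 unhappy · (4,3)2 1/5 unhappy
Row 5: (5,2)1 1/3 unhappy · (5,3)1 1/3 unhappy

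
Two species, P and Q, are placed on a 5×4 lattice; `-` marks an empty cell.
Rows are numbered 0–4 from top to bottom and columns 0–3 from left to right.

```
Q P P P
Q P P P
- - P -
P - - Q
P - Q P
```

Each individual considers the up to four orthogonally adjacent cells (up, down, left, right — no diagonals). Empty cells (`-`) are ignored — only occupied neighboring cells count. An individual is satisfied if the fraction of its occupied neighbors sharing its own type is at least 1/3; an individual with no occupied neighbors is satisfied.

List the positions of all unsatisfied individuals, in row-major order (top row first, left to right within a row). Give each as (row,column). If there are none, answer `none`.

Row 0: (0,0)Q 1/2 ok · (0,1)P 2/3 ok · (0,2)P 3/3 ok · (0,3)P 2/2 ok
Row 1: (1,0)Q 1/2 ok · (1,1)P 2/3 ok · (1,2)P 4/4 ok · (1,3)P 2/2 ok
Row 2: (2,2)P 1/1 ok
Row 3: (3,0)P 1/1 ok · (3,3)Q 0/1 unhappy
Row 4: (4,0)P 1/1 ok · (4,2)Q 0/1 unhappy · (4,3)P 0/2 unhappy

(3,3), (4,2), (4,3)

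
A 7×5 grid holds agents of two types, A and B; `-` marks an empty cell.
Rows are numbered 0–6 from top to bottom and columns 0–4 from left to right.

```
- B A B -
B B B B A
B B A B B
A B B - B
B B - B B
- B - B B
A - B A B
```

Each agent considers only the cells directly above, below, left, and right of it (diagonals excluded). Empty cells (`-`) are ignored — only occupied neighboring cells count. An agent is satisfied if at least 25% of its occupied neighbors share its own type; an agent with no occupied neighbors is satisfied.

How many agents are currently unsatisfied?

6

Row 0: (0,1)B 1/2 ok · (0,2)A 0/3 unhappy · (0,3)B 1/2 ok
Row 1: (1,0)B 2/2 ok · (1,1)B 4/4 ok · (1,2)B 2/4 ok · (1,3)B 3/4 ok · (1,4)A 0/2 unhappy
Row 2: (2,0)B 2/3 ok · (2,1)B 3/4 ok · (2,2)A 0/4 unhappy · (2,3)B 2/3 ok · (2,4)B 2/3 ok
Row 3: (3,0)A 0/3 unhappy · (3,1)B 3/4 ok · (3,2)B 1/2 ok · (3,4)B 2/2 ok
Row 4: (4,0)B 1/2 ok · (4,1)B 3/3 ok · (4,3)B 2/2 ok · (4,4)B 3/3 ok
Row 5: (5,1)B 1/1 ok · (5,3)B 2/3 ok · (5,4)B 3/3 ok
Row 6: (6,0)A 0/0 ok · (6,2)B 0/1 unhappy · (6,3)A 0/3 unhappy · (6,4)B 1/2 ok
Unsatisfied: (0,2), (1,4), (2,2), (3,0), (6,2), (6,3) — 6 in total.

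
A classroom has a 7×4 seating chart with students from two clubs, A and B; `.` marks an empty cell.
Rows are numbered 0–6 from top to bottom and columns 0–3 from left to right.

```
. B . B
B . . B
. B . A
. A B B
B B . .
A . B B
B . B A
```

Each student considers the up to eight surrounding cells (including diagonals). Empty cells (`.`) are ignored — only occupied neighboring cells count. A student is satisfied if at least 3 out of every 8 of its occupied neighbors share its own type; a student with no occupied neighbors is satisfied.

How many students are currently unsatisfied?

6

Row 0: (0,1)B 1/1 ✓ · (0,3)B 1/1 ✓
Row 1: (1,0)B 2/2 ✓ · (1,3)B 1/2 ✓
Row 2: (2,1)B 2/3 ✓ · (2,3)A 0/3 ✗
Row 3: (3,1)A 0/4 ✗ · (3,2)B 3/5 ✓ · (3,3)B 1/2 ✓
Row 4: (4,0)B 1/3 ✗ · (4,1)B 3/5 ✓
Row 5: (5,0)A 0/3 ✗ · (5,2)B 3/4 ✓ · (5,3)B 2/3 ✓
Row 6: (6,0)B 0/1 ✗ · (6,2)B 2/3 ✓ · (6,3)A 0/3 ✗
Unsatisfied: (2,3), (3,1), (4,0), (5,0), (6,0), (6,3) — 6 in total.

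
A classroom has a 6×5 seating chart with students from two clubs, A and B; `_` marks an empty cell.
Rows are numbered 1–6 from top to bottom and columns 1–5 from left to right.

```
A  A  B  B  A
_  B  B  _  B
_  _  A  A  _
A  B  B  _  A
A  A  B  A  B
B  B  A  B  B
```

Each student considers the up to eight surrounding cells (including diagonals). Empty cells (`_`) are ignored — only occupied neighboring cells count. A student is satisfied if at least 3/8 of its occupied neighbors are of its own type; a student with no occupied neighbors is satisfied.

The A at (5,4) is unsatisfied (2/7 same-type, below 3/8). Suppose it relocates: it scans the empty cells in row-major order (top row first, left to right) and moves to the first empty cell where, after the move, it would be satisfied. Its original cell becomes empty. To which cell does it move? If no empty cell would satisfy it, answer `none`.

Vacating (5,4). Empty cells in order:
  (2,1): 2/3 same-type → satisfied — stop here.

(2,1)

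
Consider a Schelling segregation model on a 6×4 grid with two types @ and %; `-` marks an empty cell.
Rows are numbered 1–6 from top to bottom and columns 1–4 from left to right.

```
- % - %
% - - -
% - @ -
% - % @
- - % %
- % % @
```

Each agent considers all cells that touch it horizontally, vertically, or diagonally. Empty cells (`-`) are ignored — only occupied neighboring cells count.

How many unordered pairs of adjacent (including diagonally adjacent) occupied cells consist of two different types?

7

Scan each occupied cell's neighbors to the right and below (and the two forward diagonals) so each pair is counted once.
From row 1: 0 unlike of 1 pairs (running 0/1).
From row 2: 0 unlike of 1 pairs (running 0/2).
From row 3: 1 unlike of 3 pairs (running 1/5).
From row 4: 3 unlike of 5 pairs (running 4/10).
From row 5: 2 unlike of 6 pairs (running 6/16).
From row 6: 1 unlike of 2 pairs (running 7/18).
Total adjacent occupied pairs: 18; unlike-type pairs: 7.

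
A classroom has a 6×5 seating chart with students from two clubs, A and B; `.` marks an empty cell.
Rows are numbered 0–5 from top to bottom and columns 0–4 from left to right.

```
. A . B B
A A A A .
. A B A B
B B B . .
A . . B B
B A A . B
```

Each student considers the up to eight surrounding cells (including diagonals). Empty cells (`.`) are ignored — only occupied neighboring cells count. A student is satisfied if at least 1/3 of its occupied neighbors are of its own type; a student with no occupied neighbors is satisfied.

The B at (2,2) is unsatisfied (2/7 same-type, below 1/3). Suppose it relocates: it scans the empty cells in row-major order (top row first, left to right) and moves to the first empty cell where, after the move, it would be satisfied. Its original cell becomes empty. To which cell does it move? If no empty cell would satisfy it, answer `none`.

(1,4)

Vacating (2,2). Empty cells in order:
  (0,0): 0/3 same-type → still unsatisfied.
  (0,2): 1/5 same-type → still unsatisfied.
  (1,4): 3/5 same-type → satisfied — stop here.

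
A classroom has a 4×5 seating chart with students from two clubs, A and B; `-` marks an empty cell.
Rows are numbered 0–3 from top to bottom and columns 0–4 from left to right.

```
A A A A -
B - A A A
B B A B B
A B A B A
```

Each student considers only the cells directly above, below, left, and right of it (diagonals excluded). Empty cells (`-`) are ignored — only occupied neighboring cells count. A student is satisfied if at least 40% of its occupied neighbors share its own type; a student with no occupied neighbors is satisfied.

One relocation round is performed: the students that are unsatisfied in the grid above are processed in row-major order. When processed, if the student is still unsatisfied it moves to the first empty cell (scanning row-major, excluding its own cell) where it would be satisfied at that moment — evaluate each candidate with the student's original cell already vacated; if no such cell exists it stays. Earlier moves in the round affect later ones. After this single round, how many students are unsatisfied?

2

Initially unsatisfied (in order): (2,4), (3,0), (3,1), (3,2), (3,3), (3,4).
  (2,4) → (1,1).
  (3,0) → (0,4).
  (3,1): now satisfied by earlier moves; stays.
  (3,2) → (2,4).
  (3,3): now satisfied by earlier moves; stays.
  (3,4): now satisfied by earlier moves; stays.
Resulting grid:
A A A A A
B B A A A
B B A B A
- B - B A
Unsatisfied now: (2,2), (2,3).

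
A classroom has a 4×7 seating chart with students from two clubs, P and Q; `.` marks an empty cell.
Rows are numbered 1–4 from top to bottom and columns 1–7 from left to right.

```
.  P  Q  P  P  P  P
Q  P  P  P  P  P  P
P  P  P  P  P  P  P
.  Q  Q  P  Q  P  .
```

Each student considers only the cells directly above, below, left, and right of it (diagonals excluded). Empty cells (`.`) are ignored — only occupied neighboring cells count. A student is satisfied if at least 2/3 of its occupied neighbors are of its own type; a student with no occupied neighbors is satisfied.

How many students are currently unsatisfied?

9

(1,2)P 1/2 unhappy
(1,3)Q 0/3 unhappy
(1,4)P 2/3 ok
(1,5)P 3/3 ok
(1,6)P 3/3 ok
(1,7)P 2/2 ok
(2,1)Q 0/2 unhappy
(2,2)P 3/4 ok
(2,3)P 3/4 ok
(2,4)P 4/4 ok
(2,5)P 4/4 ok
(2,6)P 4/4 ok
(2,7)P 3/3 ok
(3,1)P 1/2 unhappy
(3,2)P 3/4 ok
(3,3)P 3/4 ok
(3,4)P 4/4 ok
(3,5)P 3/4 ok
(3,6)P 4/4 ok
(3,7)P 2/2 ok
(4,2)Q 1/2 unhappy
(4,3)Q 1/3 unhappy
(4,4)P 1/3 unhappy
(4,5)Q 0/3 unhappy
(4,6)P 1/2 unhappy
Unsatisfied: (1,2), (1,3), (2,1), (3,1), (4,2), (4,3), (4,4), (4,5), (4,6) — 9 in total.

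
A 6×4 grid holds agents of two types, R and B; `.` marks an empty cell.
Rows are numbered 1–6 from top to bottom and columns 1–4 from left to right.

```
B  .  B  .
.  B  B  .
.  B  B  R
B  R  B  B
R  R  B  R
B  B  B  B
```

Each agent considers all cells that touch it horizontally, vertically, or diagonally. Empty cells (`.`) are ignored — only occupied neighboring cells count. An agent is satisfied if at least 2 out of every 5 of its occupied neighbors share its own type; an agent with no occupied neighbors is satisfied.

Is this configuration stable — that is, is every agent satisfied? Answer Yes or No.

No

Row 1: (1,1)B 1/1 satisfied · (1,3)B 2/2 satisfied
Row 2: (2,2)B 5/5 satisfied · (2,3)B 4/5 satisfied
Row 3: (3,2)B 5/6 satisfied · (3,3)B 5/7 satisfied · (3,4)R 0/4 not
Row 4: (4,1)B 1/4 not · (4,2)R 2/7 not · (4,3)B 4/8 satisfied · (4,4)B 3/5 satisfied
Row 5: (5,1)R 2/5 satisfied · (5,2)R 2/8 not · (5,3)B 5/8 satisfied · (5,4)R 0/5 not
Row 6: (6,1)B 1/3 not · (6,2)B 3/5 satisfied · (6,3)B 3/5 satisfied · (6,4)B 2/3 satisfied
For instance (3,4) has only 0/4 same-type neighbors, below 2/5.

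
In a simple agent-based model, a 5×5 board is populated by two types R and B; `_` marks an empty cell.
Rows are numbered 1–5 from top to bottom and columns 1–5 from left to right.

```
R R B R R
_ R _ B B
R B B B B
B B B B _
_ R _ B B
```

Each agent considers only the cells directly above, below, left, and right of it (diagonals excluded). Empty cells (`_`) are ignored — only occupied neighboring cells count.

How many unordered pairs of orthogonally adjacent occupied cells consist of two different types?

8

Scan each occupied cell's neighbors to the right and below so each pair is counted once.
From row 1: 4 unlike of 7 pairs (running 4/7).
From row 2: 1 unlike of 4 pairs (running 5/11).
From row 3: 2 unlike of 8 pairs (running 7/19).
From row 4: 1 unlike of 5 pairs (running 8/24).
From row 5: 0 unlike of 1 pairs (running 8/25).
Total adjacent occupied pairs: 25; unlike-type pairs: 8.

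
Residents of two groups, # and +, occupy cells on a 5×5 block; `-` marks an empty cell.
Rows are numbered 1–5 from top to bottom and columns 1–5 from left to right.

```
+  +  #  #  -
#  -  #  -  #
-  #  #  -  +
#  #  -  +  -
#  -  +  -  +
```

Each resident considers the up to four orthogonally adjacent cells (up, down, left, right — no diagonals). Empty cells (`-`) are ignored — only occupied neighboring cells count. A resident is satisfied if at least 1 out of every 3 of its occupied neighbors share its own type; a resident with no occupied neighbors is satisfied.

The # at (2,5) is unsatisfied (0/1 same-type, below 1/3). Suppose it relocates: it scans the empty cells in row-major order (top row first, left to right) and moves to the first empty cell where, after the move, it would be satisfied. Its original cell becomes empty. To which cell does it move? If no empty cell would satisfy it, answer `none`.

Vacating (2,5). Empty cells in order:
  (1,5): 1/1 same-type → satisfied — stop here.

(1,5)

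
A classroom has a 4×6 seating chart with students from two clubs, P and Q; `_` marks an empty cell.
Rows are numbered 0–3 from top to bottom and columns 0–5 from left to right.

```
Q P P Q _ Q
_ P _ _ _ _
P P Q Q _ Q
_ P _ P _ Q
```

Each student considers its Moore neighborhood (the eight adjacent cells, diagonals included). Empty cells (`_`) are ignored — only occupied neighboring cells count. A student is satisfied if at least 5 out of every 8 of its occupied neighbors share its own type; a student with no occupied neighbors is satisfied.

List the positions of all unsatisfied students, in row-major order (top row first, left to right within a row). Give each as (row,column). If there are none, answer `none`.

(0,0)Q 0/2 not
(0,1)P 2/3 satisfied
(0,2)P 2/3 satisfied
(0,3)Q 0/1 not
(0,5)Q 0/0 satisfied
(1,1)P 4/6 satisfied
(2,0)P 3/3 satisfied
(2,1)P 3/4 satisfied
(2,2)Q 1/5 not
(2,3)Q 1/2 not
(2,5)Q 1/1 satisfied
(3,1)P 2/3 satisfied
(3,3)P 0/2 not
(3,5)Q 1/1 satisfied

(0,0), (0,3), (2,2), (2,3), (3,3)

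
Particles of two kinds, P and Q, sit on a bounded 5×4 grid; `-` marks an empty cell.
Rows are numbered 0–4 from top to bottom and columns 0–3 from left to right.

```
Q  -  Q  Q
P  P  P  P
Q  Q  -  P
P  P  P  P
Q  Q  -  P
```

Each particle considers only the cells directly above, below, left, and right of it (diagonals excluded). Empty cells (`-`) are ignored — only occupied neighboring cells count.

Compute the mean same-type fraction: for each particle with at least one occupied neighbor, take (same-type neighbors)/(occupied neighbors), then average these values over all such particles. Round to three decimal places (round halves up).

0.578

(0,0)Q 0/1
(0,2)Q 1/2
(0,3)Q 1/2
(1,0)P 1/3
(1,1)P 2/3
(1,2)P 2/3
(1,3)P 2/3
(2,0)Q 1/3
(2,1)Q 1/3
(2,3)P 2/2
(3,0)P 1/3
(3,1)P 2/4
(3,2)P 2/2
(3,3)P 3/3
(4,0)Q 1/2
(4,1)Q 1/2
(4,3)P 1/1
Sum over 17 particles: 0/1 + 1/2 + 1/2 + 1/3 + 2/3 + 2/3 + 2/3 + 1/3 + 1/3 + 2/2 + 1/3 + 2/4 + 2/2 + 3/3 + 1/2 + 1/2 + 1/1 = 59/6; mean = 59/6 ÷ 17 = 59/102 = 0.578431… → 0.578.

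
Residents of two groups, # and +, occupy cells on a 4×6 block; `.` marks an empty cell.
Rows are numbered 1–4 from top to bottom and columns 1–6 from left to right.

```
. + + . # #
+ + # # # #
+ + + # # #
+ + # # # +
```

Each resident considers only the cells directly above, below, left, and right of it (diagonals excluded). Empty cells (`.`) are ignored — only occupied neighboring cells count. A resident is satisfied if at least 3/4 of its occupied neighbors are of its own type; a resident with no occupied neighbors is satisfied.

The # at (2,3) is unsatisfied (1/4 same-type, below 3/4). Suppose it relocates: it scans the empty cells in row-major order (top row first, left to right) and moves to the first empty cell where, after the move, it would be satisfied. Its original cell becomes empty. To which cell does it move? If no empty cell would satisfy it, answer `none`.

none

Vacating (2,3). Empty cells in order:
  (1,1): 0/2 same-type → still unsatisfied.
  (1,4): 2/3 same-type → still unsatisfied.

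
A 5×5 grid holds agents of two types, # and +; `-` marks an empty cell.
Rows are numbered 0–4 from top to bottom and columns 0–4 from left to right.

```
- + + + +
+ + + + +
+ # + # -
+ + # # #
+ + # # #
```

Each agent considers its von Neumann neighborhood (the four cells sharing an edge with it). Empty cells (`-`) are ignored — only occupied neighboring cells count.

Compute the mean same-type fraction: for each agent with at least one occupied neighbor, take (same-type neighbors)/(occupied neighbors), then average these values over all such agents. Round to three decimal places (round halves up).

0.786

Row 0: (0,1)+ 2/2 · (0,2)+ 3/3 · (0,3)+ 3/3 · (0,4)+ 2/2
Row 1: (1,0)+ 2/2 · (1,1)+ 3/4 · (1,2)+ 4/4 · (1,3)+ 3/4 · (1,4)+ 2/2
Row 2: (2,0)+ 2/3 · (2,1)# 0/4 · (2,2)+ 1/4 · (2,3)# 1/3
Row 3: (3,0)+ 3/3 · (3,1)+ 2/4 · (3,2)# 2/4 · (3,3)# 4/4 · (3,4)# 2/2
Row 4: (4,0)+ 2/2 · (4,1)+ 2/3 · (4,2)# 2/3 · (4,3)# 3/3 · (4,4)# 2/2
Sum over 23 agents: 2/2 + 3/3 + 3/3 + 2/2 + 2/2 + 3/4 + 4/4 + 3/4 + 2/2 + 2/3 + 0/4 + 1/4 + 1/3 + 3/3 + 2/4 + 2/4 + 4/4 + 2/2 + 2/2 + 2/3 + 2/3 + 3/3 + 2/2 = 217/12; mean = 217/12 ÷ 23 = 217/276 = 0.786231… → 0.786.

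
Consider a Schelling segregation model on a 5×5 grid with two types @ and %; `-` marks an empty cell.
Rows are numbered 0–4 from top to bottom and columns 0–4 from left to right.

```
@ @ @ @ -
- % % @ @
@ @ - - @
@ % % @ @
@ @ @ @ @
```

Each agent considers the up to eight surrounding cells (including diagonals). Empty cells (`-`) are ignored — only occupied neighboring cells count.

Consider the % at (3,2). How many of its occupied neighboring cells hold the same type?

Occupied neighbors of (3,2): (2,1)=@, (3,1)=%, (3,3)=@, (4,1)=@, (4,2)=@, (4,3)=@.
Same type (%): 1 of 6.

1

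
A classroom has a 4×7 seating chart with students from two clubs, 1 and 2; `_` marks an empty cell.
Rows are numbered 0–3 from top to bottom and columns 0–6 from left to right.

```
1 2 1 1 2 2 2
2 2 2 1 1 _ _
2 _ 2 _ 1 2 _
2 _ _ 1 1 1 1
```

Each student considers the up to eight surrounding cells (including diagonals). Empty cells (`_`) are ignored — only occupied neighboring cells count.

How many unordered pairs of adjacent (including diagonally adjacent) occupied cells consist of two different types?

Scan each occupied cell's neighbors to the right and below (and the two forward diagonals) so each pair is counted once.
Row 0: 1(0,0)–2(0,1)≠ 1(0,0)–2(1,0)≠ 1(0,0)–2(1,1)≠ 2(0,1)–1(0,2)≠ 2(0,1)–2(1,1)= 2(0,1)–2(1,2)= 2(0,1)–2(1,0)= 1(0,2)–1(0,3)= 1(0,2)–2(1,2)≠ 1(0,2)–1(1,3)= 1(0,2)–2(1,1)≠ 1(0,3)–2(0,4)≠ 1(0,3)–1(1,3)= 1(0,3)–1(1,4)= 1(0,3)–2(1,2)≠ 2(0,4)–2(0,5)= 2(0,4)–1(1,4)≠ 2(0,4)–1(1,3)≠ 2(0,5)–2(0,6)= 2(0,5)–1(1,4)≠  → 11/20 unlike.
Row 1: 2(1,0)–2(1,1)= 2(1,0)–2(2,0)= 2(1,1)–2(1,2)= 2(1,1)–2(2,2)= 2(1,1)–2(2,0)= 2(1,2)–1(1,3)≠ 2(1,2)–2(2,2)= 1(1,3)–1(1,4)= 1(1,3)–1(2,4)= 1(1,3)–2(2,2)≠ 1(1,4)–1(2,4)= 1(1,4)–2(2,5)≠  → 3/12 unlike.
Row 2: 2(2,0)–2(3,0)= 2(2,2)–1(3,3)≠ 1(2,4)–2(2,5)≠ 1(2,4)–1(3,4)= 1(2,4)–1(3,5)= 1(2,4)–1(3,3)= 2(2,5)–1(3,5)≠ 2(2,5)–1(3,6)≠ 2(2,5)–1(3,4)≠  → 5/9 unlike.
Row 3: 1(3,3)–1(3,4)= 1(3,4)–1(3,5)= 1(3,5)–1(3,6)=  → 0/3 unlike.
Total adjacent occupied pairs: 44; unlike-type pairs: 19.

19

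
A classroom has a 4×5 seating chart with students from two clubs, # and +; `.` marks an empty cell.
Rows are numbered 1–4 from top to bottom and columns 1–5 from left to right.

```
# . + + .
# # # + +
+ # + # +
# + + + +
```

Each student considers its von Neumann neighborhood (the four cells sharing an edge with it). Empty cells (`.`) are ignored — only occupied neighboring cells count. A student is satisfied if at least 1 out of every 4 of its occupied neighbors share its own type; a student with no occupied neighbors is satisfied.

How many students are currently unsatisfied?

(1,1)# 1/1 satisfied
(1,3)+ 1/2 satisfied
(1,4)+ 2/2 satisfied
(2,1)# 2/3 satisfied
(2,2)# 3/3 satisfied
(2,3)# 1/4 satisfied
(2,4)+ 2/4 satisfied
(2,5)+ 2/2 satisfied
(3,1)+ 0/3 not
(3,2)# 1/4 satisfied
(3,3)+ 1/4 satisfied
(3,4)# 0/4 not
(3,5)+ 2/3 satisfied
(4,1)# 0/2 not
(4,2)+ 1/3 satisfied
(4,3)+ 3/3 satisfied
(4,4)+ 2/3 satisfied
(4,5)+ 2/2 satisfied
Unsatisfied: (3,1), (3,4), (4,1) — 3 in total.

3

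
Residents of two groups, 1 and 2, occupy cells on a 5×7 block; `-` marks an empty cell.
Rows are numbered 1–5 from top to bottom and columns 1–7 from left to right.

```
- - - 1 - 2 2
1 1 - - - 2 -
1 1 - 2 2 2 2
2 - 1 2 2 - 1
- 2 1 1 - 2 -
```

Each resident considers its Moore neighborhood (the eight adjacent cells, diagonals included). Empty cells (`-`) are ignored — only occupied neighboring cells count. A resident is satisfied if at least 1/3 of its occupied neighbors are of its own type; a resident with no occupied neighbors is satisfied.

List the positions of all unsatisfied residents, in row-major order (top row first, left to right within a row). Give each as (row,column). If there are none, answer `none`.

Row 1: (1,4)1 0/0 ok · (1,6)2 2/2 ok · (1,7)2 2/2 ok
Row 2: (2,1)1 3/3 ok · (2,2)1 3/3 ok · (2,6)2 5/5 ok
Row 3: (3,1)1 3/4 ok · (3,2)1 4/5 ok · (3,4)2 3/4 ok · (3,5)2 5/5 ok · (3,6)2 4/5 ok · (3,7)2 2/3 ok
Row 4: (4,1)2 1/3 ok · (4,3)1 3/6 ok · (4,4)2 3/6 ok · (4,5)2 5/6 ok · (4,7)1 0/3 unhappy
Row 5: (5,2)2 1/3 ok · (5,3)1 2/4 ok · (5,4)1 2/4 ok · (5,6)2 1/2 ok

(4,7)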